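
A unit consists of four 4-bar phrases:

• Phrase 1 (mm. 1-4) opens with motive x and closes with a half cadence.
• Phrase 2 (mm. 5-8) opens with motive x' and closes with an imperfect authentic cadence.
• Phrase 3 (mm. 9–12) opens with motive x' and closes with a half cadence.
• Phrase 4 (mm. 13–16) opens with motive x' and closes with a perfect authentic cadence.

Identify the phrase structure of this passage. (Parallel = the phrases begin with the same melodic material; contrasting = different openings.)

Four phrases in two halves: the first half (mm. 1–8) ends with an imperfect authentic cadence, the second (mm. 9–16) with a perfect authentic cadence — a large antecedent–consequent pair, i.e. a double period.
Phrase 3 begins with the same material as phrase 1, making it parallel.

parallel double period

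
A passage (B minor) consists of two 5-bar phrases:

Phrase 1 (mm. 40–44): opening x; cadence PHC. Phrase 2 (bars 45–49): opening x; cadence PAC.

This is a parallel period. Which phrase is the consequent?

phrase 2

The phrase ending with the weaker cadence (Phrygian half cadence) is the antecedent; the one ending more conclusively (perfect authentic cadence) is the consequent. The consequent is phrase 2.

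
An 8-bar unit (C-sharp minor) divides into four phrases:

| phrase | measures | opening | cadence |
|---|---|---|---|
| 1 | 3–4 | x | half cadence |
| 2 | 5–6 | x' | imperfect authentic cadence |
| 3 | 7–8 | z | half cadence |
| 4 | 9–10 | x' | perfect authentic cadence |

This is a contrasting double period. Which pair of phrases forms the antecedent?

In a double period the first pair of phrases (ending imperfect authentic cadence) is the large antecedent and the second pair (ending perfect authentic cadence) is the large consequent; the antecedent is phrases 1 and 2.

phrases 1 and 2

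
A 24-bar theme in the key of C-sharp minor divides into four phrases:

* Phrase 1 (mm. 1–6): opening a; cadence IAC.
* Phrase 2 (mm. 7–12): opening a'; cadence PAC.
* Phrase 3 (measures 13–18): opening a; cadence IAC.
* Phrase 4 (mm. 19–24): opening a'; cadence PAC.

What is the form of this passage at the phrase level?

The cadence pattern IAC–PAC–IAC–PAC is weak–strong twice, and phrases 3–4 restate phrases 1–2: a period heard twice, not a double period (which would end weakly at phrase 2).

repeated period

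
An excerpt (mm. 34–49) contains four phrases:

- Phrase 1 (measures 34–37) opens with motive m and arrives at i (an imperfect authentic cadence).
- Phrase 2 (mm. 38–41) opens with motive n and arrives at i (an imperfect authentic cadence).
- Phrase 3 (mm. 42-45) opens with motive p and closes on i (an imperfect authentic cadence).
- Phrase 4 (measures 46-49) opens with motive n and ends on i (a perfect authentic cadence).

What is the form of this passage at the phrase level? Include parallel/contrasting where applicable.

Four phrases in two halves: the first half (mm. 34-41) ends with an imperfect authentic cadence, the second (mm. 42-49) with a perfect authentic cadence — a large antecedent–consequent pair, i.e. a double period.
Phrase 3 begins with different material from phrase 1, making it contrasting.

contrasting double period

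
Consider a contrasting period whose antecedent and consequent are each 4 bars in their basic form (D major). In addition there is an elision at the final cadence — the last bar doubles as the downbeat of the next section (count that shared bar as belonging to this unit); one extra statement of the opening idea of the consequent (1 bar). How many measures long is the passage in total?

9 measures

Basic contrasting period: 4 + 4 = 8 bars.
8 (basic form) + 1 (extra statement) = 9.
The elision shares a bar with the next section but does not change this unit's count.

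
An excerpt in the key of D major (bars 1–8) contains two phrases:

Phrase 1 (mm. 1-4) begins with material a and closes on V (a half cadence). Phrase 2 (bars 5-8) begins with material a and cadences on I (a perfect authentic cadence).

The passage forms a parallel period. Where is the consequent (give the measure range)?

The antecedent is the phrase ending with the weaker cadence (half cadence, phrase 1) and the consequent the one ending more conclusively (perfect authentic cadence, phrase 2); the consequent is mm. 5–8.

measures 5–8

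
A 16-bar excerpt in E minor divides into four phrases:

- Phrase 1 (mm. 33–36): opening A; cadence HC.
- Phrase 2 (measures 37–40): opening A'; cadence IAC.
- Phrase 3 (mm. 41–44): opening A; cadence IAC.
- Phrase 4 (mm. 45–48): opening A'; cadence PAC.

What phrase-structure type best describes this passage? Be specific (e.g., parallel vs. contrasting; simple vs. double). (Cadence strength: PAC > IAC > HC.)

parallel double period

Four phrases in two halves: the first half (measures 33-40) ends with an imperfect authentic cadence, the second (mm. 41-48) with a perfect authentic cadence — a large antecedent–consequent pair, i.e. a double period.
Phrase 3 begins with the same material as phrase 1, making it parallel.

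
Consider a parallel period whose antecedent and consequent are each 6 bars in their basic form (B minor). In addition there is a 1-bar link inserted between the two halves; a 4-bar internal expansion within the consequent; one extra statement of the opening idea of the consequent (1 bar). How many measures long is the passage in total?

Basic parallel period: 6 + 6 = 12 bars.
12 (basic form) + 1 (link) + 4 (internal expansion) + 1 (extra statement) = 18.

18 measures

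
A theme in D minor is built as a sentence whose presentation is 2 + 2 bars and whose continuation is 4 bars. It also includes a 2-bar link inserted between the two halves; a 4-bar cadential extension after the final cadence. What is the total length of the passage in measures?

Basic sentence: 2 + 2 + 4 = 8 bars.
8 (basic form) + 2 (link) + 4 (cadential extension) = 14.

14 measures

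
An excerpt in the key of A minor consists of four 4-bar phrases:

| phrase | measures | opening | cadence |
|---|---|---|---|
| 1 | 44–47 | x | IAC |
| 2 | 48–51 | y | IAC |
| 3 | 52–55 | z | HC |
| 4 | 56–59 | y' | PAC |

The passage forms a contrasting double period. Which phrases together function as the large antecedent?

In a double period the first pair of phrases (ending imperfect authentic cadence) is the large antecedent and the second pair (ending perfect authentic cadence) is the large consequent; the antecedent is phrases 1 and 2.

phrases 1 and 2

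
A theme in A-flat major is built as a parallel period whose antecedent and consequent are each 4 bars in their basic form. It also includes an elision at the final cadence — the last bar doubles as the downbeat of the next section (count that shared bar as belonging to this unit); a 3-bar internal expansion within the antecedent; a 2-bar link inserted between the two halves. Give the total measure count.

13 measures

Basic parallel period: 4 + 4 = 8 bars.
8 (basic form) + 3 (internal expansion) + 2 (link) = 13.
The elision shares a bar with the next section but does not change this unit's count.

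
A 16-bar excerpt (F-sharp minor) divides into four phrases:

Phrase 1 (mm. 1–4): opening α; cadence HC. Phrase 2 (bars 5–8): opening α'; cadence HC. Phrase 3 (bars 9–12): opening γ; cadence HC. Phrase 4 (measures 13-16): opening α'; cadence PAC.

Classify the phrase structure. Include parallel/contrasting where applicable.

contrasting double period

Four phrases in two halves: the first half (mm. 1–8) ends with a half cadence, the second (mm. 9–16) with a perfect authentic cadence — a large antecedent–consequent pair, i.e. a double period.
Phrase 3 begins with different material from phrase 1, making it contrasting.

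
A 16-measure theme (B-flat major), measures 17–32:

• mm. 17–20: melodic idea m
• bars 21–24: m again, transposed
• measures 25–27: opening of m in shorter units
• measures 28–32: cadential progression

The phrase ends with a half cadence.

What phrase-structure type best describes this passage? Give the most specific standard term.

sentence

Basic idea (measures 17–20) + its repetition (bars 21-24) form the presentation; fragmentation and cadence (mm. 25–32) form the continuation — the 16-bar whole is a sentence.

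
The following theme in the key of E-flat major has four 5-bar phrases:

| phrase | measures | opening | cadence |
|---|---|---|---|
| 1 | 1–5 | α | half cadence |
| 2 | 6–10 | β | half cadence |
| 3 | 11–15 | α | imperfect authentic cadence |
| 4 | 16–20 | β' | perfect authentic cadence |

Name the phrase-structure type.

Four phrases in two halves: the first half (measures 1-10) ends with a half cadence, the second (mm. 11–20) with a perfect authentic cadence — a large antecedent–consequent pair, i.e. a double period.
Phrase 3 begins with the same material as phrase 1, making it parallel.

parallel double period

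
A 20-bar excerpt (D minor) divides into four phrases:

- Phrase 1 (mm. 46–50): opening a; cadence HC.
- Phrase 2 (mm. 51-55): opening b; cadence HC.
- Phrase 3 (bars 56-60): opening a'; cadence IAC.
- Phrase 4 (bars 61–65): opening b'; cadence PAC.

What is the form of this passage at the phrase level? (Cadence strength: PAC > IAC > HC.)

parallel double period

Four phrases in two halves: the first half (bars 46–55) ends with a half cadence, the second (mm. 56–65) with a perfect authentic cadence — a large antecedent–consequent pair, i.e. a double period.
Phrase 3 begins with the same material as phrase 1, making it parallel.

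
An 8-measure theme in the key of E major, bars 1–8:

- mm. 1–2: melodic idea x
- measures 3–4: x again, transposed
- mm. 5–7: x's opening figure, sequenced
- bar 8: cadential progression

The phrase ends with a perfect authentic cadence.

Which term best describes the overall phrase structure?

Basic idea (mm. 1-2) + its repetition (mm. 3–4) form the presentation; fragmentation and cadence (bars 5-8) form the continuation — the 8-bar whole is a sentence.

sentence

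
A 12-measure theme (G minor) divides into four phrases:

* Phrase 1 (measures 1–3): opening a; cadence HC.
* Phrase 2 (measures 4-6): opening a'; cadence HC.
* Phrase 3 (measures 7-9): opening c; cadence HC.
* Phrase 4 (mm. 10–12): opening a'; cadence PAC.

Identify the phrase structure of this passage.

Four phrases in two halves: the first half (bars 1–6) ends with a half cadence, the second (measures 7-12) with a perfect authentic cadence — a large antecedent–consequent pair, i.e. a double period.
Phrase 3 begins with different material from phrase 1, making it contrasting.

contrasting double period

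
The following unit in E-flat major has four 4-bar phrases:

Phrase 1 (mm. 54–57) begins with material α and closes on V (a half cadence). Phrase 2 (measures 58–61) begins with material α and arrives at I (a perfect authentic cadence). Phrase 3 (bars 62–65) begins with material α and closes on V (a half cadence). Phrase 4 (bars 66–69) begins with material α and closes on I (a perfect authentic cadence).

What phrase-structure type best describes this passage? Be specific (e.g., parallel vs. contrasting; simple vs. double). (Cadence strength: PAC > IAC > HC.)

repeated period

The cadence pattern HC–PAC–HC–PAC is weak–strong twice, and phrases 3–4 restate phrases 1–2: a period heard twice, not a double period (which would end weakly at phrase 2).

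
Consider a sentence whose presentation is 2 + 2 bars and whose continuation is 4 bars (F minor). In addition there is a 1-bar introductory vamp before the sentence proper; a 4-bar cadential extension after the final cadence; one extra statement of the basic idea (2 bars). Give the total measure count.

15 measures

Basic sentence: 2 + 2 + 4 = 8 bars.
8 (basic form) + 1 (introduction) + 4 (cadential extension) + 2 (extra statement) = 15.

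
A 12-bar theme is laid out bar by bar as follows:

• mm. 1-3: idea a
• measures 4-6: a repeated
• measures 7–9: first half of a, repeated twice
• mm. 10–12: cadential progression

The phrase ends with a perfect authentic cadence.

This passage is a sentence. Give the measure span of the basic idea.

measures 1–3

The presentation of a sentence is the basic idea (measures 1–3) plus its repetition (bars 4-6); the basic idea is therefore measures 1–3.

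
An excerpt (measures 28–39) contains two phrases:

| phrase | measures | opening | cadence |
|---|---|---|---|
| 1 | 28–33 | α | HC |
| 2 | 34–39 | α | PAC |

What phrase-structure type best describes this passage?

parallel period

Phrase 1 ends with a half cadence (weaker) and phrase 2 with a perfect authentic cadence (stronger): antecedent + consequent = a period.
The two phrases open with the same material (α / α), so the period is parallel.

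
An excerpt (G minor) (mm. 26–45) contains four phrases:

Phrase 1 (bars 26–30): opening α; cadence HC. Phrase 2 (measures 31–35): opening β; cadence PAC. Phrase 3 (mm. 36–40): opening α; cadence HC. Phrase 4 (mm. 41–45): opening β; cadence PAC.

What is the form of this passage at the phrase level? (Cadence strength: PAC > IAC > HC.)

repeated period

The cadence pattern HC–PAC–HC–PAC is weak–strong twice, and phrases 3–4 restate phrases 1–2: a period heard twice, not a double period (which would end weakly at phrase 2).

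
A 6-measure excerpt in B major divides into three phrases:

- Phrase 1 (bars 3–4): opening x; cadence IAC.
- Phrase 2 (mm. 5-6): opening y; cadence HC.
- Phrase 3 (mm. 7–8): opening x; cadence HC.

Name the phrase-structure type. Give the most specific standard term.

phrase group

The final phrase closes with a half cadence, which is not stronger than the preceding half cadence; the 3 phrases lack an overall antecedent–consequent design and so form a phrase group.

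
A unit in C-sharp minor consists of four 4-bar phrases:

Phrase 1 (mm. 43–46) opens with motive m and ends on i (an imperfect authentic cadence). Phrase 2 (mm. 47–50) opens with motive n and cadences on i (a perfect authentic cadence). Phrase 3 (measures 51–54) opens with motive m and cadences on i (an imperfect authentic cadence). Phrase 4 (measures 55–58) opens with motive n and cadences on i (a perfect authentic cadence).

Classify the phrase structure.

repeated period

The cadence pattern IAC–PAC–IAC–PAC is weak–strong twice, and phrases 3–4 restate phrases 1–2: a period heard twice, not a double period (which would end weakly at phrase 2).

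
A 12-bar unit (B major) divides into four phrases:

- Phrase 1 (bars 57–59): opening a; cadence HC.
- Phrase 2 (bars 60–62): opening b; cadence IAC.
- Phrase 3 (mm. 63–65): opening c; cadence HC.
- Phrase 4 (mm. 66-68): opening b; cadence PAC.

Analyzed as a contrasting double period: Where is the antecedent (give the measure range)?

measures 57–62

In a double period the four phrases pair into a large antecedent (phrases 1–2, ending imperfect authentic cadence) and a large consequent (phrases 3–4, ending perfect authentic cadence). The antecedent spans bars 57-62.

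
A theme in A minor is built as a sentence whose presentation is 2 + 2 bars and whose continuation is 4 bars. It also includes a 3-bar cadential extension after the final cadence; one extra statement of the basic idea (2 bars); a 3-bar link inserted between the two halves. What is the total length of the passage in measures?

Basic sentence: 2 + 2 + 4 = 8 bars.
8 (basic form) + 3 (cadential extension) + 2 (extra statement) + 3 (link) = 16.

16 measures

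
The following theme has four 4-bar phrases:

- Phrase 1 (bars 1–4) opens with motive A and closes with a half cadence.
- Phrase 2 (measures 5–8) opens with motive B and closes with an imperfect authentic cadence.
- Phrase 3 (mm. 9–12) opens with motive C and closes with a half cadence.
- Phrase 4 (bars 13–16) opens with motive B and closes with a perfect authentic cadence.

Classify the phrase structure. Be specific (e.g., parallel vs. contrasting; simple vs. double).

Four phrases in two halves: the first half (mm. 1–8) ends with an imperfect authentic cadence, the second (bars 9–16) with a perfect authentic cadence — a large antecedent–consequent pair, i.e. a double period.
Phrase 3 begins with different material from phrase 1, making it contrasting.

contrasting double period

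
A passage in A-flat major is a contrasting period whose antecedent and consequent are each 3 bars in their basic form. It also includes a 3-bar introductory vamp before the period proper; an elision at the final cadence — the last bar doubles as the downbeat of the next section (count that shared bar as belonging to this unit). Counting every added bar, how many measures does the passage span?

Basic contrasting period: 3 + 3 = 6 bars.
6 (basic form) + 3 (introduction) = 9.
The elision shares a bar with the next section but does not change this unit's count.

9 measures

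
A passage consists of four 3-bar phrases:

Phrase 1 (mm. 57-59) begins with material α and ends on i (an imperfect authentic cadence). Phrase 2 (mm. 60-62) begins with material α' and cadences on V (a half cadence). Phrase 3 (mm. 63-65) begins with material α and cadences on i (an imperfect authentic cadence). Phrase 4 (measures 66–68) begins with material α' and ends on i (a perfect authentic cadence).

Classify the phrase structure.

Four phrases in two halves: the first half (measures 57–62) ends with a half cadence, the second (mm. 63–68) with a perfect authentic cadence — a large antecedent–consequent pair, i.e. a double period.
Phrase 3 begins with the same material as phrase 1, making it parallel.

parallel double period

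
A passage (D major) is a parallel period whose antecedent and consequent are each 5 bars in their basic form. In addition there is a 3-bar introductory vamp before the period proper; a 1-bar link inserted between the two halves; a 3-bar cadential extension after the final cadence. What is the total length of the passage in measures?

Basic parallel period: 5 + 5 = 10 bars.
10 (basic form) + 3 (introduction) + 1 (link) + 3 (cadential extension) = 17.

17 measures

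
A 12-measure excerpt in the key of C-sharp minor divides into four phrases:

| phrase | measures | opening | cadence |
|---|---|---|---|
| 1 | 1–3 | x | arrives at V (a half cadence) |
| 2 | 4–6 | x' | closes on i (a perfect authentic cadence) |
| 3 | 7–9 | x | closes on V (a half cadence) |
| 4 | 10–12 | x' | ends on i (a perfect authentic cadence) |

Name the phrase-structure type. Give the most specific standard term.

The cadence pattern HC–PAC–HC–PAC is weak–strong twice, and phrases 3–4 restate phrases 1–2: a period heard twice, not a double period (which would end weakly at phrase 2).

repeated period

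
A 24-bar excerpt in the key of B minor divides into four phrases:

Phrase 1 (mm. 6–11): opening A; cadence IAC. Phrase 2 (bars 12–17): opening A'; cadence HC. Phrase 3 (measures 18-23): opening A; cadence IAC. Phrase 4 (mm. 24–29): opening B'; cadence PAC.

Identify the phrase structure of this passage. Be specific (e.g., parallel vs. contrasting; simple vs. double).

parallel double period

Four phrases in two halves: the first half (measures 6-17) ends with a half cadence, the second (mm. 18–29) with a perfect authentic cadence — a large antecedent–consequent pair, i.e. a double period.
Phrase 3 begins with the same material as phrase 1, making it parallel.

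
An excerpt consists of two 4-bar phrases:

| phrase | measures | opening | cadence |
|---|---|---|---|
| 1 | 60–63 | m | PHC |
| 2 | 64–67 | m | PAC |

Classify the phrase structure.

Phrase 1 ends with a Phrygian half cadence (weaker) and phrase 2 with a perfect authentic cadence (stronger): antecedent + consequent = a period.
The two phrases open with the same material (m / m), so the period is parallel.

parallel period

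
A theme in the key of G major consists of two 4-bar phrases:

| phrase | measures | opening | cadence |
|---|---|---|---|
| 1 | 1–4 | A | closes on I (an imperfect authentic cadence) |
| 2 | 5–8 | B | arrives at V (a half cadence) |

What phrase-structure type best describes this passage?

The second phrase closes with a half cadence, which is not stronger than the first phrase's imperfect authentic cadence; without a weak→strong cadential pair there is no antecedent–consequent relationship, so this is a phrase group rather than a period.

phrase group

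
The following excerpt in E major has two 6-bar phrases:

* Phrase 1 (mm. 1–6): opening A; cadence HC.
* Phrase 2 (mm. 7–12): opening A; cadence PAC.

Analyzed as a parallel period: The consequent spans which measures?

measures 7–12

The antecedent is the phrase ending with the weaker cadence (half cadence, phrase 1) and the consequent the one ending more conclusively (perfect authentic cadence, phrase 2); the consequent is bars 7-12.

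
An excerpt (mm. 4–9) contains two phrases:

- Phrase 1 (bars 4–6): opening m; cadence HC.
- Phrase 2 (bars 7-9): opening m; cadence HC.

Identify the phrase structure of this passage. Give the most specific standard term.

Both phrases have the same opening (m) and the same cadence (half cadence): the second is a restatement, not a consequent, so this is a repeated phrase rather than a period.

repeated phrase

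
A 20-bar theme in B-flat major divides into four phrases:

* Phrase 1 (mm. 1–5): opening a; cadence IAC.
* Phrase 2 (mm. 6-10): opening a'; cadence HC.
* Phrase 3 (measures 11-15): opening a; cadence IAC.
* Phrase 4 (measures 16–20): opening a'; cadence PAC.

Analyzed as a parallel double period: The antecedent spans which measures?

measures 1–10

In a double period the four phrases pair into a large antecedent (phrases 1–2, ending half cadence) and a large consequent (phrases 3–4, ending perfect authentic cadence). The antecedent spans measures 1–10.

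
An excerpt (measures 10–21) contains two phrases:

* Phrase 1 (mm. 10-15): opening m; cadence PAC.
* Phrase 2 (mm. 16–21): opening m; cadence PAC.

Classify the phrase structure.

Both phrases have the same opening (m) and the same cadence (perfect authentic cadence): the second is a restatement, not a consequent, so this is a repeated phrase rather than a period.

repeated phrase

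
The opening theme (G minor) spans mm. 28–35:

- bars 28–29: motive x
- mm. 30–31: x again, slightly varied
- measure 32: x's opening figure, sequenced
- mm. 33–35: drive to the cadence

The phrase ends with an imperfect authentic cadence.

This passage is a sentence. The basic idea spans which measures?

measures 28–29

The presentation of a sentence is the basic idea (mm. 28–29) plus its repetition (mm. 30–31); the basic idea is therefore measures 28-29.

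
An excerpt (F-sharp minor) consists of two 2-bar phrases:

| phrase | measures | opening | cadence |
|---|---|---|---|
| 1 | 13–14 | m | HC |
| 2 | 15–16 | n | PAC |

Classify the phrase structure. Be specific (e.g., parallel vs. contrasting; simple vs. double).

Phrase 1 ends with a half cadence (weaker) and phrase 2 with a perfect authentic cadence (stronger): antecedent + consequent = a period.
The two phrases open with different material (m / n), so the period is contrasting.

contrasting period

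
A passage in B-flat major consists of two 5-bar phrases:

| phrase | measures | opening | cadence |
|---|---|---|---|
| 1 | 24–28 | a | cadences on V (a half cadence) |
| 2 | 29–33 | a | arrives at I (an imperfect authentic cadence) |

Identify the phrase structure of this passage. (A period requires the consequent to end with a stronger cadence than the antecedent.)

parallel period

Phrase 1 ends with a half cadence (weaker) and phrase 2 with an imperfect authentic cadence (stronger): antecedent + consequent = a period.
The two phrases open with the same material (a / a), so the period is parallel.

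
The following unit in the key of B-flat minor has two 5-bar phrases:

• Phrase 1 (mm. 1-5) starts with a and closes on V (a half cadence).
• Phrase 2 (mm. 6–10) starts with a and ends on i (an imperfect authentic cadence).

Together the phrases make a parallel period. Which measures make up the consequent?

The phrase ending with the weaker cadence (half cadence) is the antecedent; the one ending more conclusively (imperfect authentic cadence) is the consequent. The consequent is measures 6–10.

measures 6–10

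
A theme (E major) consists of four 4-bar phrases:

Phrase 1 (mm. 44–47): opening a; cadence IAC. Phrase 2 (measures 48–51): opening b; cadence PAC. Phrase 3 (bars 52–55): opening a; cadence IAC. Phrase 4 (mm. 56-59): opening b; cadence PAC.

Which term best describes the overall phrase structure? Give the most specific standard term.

repeated period

The cadence pattern IAC–PAC–IAC–PAC is weak–strong twice, and phrases 3–4 restate phrases 1–2: a period heard twice, not a double period (which would end weakly at phrase 2).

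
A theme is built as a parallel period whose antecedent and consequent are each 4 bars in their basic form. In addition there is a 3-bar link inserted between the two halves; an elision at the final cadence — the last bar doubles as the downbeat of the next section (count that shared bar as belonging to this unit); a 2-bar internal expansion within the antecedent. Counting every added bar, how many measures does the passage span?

13 measures

Basic parallel period: 4 + 4 = 8 bars.
8 (basic form) + 3 (link) + 2 (internal expansion) = 13.
The elision shares a bar with the next section but does not change this unit's count.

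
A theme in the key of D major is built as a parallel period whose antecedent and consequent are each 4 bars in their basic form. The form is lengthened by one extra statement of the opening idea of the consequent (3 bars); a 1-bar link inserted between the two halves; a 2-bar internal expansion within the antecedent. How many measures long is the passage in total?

14 measures

Basic parallel period: 4 + 4 = 8 bars.
8 (basic form) + 3 (extra statement) + 1 (link) + 2 (internal expansion) = 14.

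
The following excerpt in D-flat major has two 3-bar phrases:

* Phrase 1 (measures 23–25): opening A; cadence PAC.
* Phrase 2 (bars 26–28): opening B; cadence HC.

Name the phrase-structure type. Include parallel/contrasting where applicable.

phrase group

The second phrase closes with a half cadence, which is not stronger than the first phrase's perfect authentic cadence; without a weak→strong cadential pair there is no antecedent–consequent relationship, so this is a phrase group rather than a period.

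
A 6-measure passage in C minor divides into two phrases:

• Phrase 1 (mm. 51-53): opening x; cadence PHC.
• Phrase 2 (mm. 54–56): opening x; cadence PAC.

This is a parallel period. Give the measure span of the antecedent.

The phrase ending with the weaker cadence (Phrygian half cadence) is the antecedent; the one ending more conclusively (perfect authentic cadence) is the consequent. The antecedent is measures 51–53.

measures 51–53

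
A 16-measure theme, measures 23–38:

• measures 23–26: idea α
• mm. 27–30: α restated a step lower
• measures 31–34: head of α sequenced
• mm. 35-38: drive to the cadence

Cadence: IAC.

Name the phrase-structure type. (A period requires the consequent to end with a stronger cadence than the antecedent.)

Basic idea (mm. 23–26) + its repetition (bars 27–30) form the presentation; fragmentation and cadence (mm. 31–38) form the continuation — the 16-bar whole is a sentence.

sentence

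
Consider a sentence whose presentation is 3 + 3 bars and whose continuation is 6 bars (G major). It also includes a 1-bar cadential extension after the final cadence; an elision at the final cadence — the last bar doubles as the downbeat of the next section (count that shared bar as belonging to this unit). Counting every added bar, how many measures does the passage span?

13 measures

Basic sentence: 3 + 3 + 6 = 12 bars.
12 (basic form) + 1 (cadential extension) = 13.
The elision shares a bar with the next section but does not change this unit's count.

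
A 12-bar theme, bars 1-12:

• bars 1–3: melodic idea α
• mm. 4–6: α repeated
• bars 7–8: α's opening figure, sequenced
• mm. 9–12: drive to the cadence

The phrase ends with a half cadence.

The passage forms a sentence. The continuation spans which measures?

After the presentation (bars 1–6), the continuation covers the fragmentation through the cadence: bars 7–12.

measures 7–12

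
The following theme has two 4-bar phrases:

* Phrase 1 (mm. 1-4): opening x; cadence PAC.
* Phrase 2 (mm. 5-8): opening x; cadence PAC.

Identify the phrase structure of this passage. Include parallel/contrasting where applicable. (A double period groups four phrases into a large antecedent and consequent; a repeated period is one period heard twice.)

Both phrases have the same opening (x) and the same cadence (perfect authentic cadence): the second is a restatement, not a consequent, so this is a repeated phrase rather than a period.

repeated phrase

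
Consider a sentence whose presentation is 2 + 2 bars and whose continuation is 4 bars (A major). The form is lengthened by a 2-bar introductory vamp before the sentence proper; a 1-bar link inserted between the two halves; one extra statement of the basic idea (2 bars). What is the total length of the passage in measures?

Basic sentence: 2 + 2 + 4 = 8 bars.
8 (basic form) + 2 (introduction) + 1 (link) + 2 (extra statement) = 13.

13 measures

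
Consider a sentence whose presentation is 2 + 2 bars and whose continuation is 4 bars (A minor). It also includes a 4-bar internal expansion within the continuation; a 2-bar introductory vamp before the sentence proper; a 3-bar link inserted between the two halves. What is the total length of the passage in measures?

17 measures

Basic sentence: 2 + 2 + 4 = 8 bars.
8 (basic form) + 4 (internal expansion) + 2 (introduction) + 3 (link) = 17.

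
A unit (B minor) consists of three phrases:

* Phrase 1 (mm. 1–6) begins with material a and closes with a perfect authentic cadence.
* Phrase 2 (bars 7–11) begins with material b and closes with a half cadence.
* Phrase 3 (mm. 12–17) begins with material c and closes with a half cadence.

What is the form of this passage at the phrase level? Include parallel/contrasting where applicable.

The final phrase closes with a half cadence, which is not stronger than the preceding half cadence; the 3 phrases lack an overall antecedent–consequent design and so form a phrase group.

phrase group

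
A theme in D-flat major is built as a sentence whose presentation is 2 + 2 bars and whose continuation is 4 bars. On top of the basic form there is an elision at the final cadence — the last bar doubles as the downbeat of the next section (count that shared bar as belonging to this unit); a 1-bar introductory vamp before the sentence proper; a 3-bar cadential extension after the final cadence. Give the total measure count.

12 measures

Basic sentence: 2 + 2 + 4 = 8 bars.
8 (basic form) + 1 (introduction) + 3 (cadential extension) = 12.
The elision shares a bar with the next section but does not change this unit's count.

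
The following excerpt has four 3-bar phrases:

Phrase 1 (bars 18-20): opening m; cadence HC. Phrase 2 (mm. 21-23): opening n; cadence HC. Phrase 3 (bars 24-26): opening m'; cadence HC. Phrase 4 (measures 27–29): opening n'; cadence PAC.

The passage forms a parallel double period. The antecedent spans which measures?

In a double period the four phrases pair into a large antecedent (phrases 1–2, ending half cadence) and a large consequent (phrases 3–4, ending perfect authentic cadence). The antecedent spans measures 18–23.

measures 18–23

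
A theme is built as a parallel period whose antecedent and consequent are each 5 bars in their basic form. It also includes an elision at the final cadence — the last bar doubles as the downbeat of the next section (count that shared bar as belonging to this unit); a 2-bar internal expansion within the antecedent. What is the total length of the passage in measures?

12 measures

Basic parallel period: 5 + 5 = 10 bars.
10 (basic form) + 2 (internal expansion) = 12.
The elision shares a bar with the next section but does not change this unit's count.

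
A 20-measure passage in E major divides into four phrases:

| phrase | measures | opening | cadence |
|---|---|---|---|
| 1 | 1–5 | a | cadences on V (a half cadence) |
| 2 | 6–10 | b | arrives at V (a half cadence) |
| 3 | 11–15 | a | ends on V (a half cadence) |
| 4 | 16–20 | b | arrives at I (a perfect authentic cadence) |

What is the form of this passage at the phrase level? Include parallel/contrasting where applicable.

parallel double period

Four phrases in two halves: the first half (mm. 1-10) ends with a half cadence, the second (bars 11–20) with a perfect authentic cadence — a large antecedent–consequent pair, i.e. a double period.
Phrase 3 begins with the same material as phrase 1, making it parallel.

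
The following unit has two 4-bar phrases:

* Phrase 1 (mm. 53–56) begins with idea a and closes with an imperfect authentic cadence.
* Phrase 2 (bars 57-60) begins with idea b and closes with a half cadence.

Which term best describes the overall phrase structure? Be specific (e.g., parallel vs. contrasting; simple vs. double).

The second phrase closes with a half cadence, which is not stronger than the first phrase's imperfect authentic cadence; without a weak→strong cadential pair there is no antecedent–consequent relationship, so this is a phrase group rather than a period.

phrase group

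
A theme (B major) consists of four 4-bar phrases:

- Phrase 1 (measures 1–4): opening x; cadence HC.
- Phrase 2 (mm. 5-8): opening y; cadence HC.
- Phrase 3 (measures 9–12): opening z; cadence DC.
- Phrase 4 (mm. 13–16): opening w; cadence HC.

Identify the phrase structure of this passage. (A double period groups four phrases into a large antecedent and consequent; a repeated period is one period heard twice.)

phrase group

Phrase 4 ends with a half cadence, no stronger than phrase 2's half cadence, so the four phrases do not form a double period; nor do phrases 3–4 duplicate 1–2, so it is not a repeated period. With no phrase reaching a conclusive cadence, the passage is a phrase group.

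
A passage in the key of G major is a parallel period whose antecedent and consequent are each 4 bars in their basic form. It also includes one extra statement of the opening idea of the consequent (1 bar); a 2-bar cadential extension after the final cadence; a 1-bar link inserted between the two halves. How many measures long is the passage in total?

12 measures

Basic parallel period: 4 + 4 = 8 bars.
8 (basic form) + 1 (extra statement) + 2 (cadential extension) + 1 (link) = 12.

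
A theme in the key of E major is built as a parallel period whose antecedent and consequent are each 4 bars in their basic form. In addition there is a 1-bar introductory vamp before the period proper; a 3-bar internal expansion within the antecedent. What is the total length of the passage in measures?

12 measures

Basic parallel period: 4 + 4 = 8 bars.
8 (basic form) + 1 (introduction) + 3 (internal expansion) = 12.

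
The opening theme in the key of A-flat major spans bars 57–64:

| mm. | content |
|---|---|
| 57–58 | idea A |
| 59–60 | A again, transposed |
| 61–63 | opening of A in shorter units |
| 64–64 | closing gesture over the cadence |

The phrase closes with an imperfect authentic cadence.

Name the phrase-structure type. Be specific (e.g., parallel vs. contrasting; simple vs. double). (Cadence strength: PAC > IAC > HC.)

sentence

Basic idea (mm. 57–58) + its repetition (bars 59–60) form the presentation; fragmentation and cadence (mm. 61-64) form the continuation — the 8-bar whole is a sentence.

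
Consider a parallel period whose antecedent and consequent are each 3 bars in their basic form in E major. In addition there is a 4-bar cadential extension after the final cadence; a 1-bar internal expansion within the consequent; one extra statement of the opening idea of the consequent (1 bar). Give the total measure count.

Basic parallel period: 3 + 3 = 6 bars.
6 (basic form) + 4 (cadential extension) + 1 (internal expansion) + 1 (extra statement) = 12.

12 measures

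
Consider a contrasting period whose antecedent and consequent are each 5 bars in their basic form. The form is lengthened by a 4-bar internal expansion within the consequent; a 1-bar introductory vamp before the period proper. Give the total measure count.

Basic contrasting period: 5 + 5 = 10 bars.
10 (basic form) + 4 (internal expansion) + 1 (introduction) = 15.

15 measures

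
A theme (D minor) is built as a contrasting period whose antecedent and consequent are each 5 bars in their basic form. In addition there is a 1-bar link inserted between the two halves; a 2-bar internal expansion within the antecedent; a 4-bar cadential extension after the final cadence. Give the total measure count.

Basic contrasting period: 5 + 5 = 10 bars.
10 (basic form) + 1 (link) + 2 (internal expansion) + 4 (cadential extension) = 17.

17 measures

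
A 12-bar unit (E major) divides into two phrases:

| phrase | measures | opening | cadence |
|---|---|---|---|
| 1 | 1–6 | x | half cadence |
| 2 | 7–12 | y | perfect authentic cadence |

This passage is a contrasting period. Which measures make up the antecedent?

measures 1–6

The antecedent is the phrase ending with the weaker cadence (half cadence, phrase 1) and the consequent the one ending more conclusively (perfect authentic cadence, phrase 2); the antecedent is mm. 1–6.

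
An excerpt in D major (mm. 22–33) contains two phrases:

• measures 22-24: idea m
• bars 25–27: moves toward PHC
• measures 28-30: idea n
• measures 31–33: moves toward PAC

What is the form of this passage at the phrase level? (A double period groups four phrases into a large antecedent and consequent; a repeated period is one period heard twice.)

contrasting period

Phrase 1 ends with a Phrygian half cadence (weaker) and phrase 2 with a perfect authentic cadence (stronger): antecedent + consequent = a period.
The two phrases open with different material (m / n), so the period is contrasting.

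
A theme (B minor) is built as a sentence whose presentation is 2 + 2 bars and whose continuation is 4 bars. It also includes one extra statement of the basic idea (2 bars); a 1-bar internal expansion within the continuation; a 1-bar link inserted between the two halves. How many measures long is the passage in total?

Basic sentence: 2 + 2 + 4 = 8 bars.
8 (basic form) + 2 (extra statement) + 1 (internal expansion) + 1 (link) = 12.

12 measures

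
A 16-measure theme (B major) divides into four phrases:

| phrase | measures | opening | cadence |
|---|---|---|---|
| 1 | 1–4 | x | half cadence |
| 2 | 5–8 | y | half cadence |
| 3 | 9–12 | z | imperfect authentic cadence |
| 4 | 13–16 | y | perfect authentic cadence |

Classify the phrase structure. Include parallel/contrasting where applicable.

contrasting double period

Four phrases in two halves: the first half (mm. 1–8) ends with a half cadence, the second (bars 9–16) with a perfect authentic cadence — a large antecedent–consequent pair, i.e. a double period.
Phrase 3 begins with different material from phrase 1, making it contrasting.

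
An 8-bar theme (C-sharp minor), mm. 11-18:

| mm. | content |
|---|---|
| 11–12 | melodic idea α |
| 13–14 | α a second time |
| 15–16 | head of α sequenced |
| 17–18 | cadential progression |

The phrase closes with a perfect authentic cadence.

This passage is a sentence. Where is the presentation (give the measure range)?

measures 11–14

The presentation of a sentence is the basic idea (measures 11–12) plus its repetition (bars 13–14); the presentation is therefore mm. 11–14.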